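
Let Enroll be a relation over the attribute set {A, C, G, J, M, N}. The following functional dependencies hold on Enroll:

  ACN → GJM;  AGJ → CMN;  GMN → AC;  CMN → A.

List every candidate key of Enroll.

{A, C, N}⁺: ACN→GJM adds G, J, M → {A, C, G, J, M, N}.
{A, G, J}⁺: AGJ→CMN adds C, M, N → {A, C, G, J, M, N}.
{C, M, N}⁺: CMN→A adds A; ACN→GJM adds G, J → {A, C, G, J, M, N}.
{G, M, N}⁺: GMN→AC adds A, C; ACN→GJM adds J → {A, C, G, J, M, N}.

ACN; AGJ; CMN; GMN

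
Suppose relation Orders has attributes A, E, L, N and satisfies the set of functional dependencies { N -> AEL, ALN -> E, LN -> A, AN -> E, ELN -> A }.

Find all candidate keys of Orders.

{N}⁺: N→AEL adds A, E, L → {A, E, L, N}.

(N)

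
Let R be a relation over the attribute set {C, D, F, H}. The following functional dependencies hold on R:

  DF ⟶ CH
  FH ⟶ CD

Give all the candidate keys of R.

Attribute F never appears on the right-hand side of any dependency, so F must belong to every candidate key.
{F}⁺ = {F}, which is not all of the schema, so we must add further attributes.
{D, F}⁺: DF→CH adds C, H → {C, D, F, H}. Minimal: {F}⁺ = {F}; {D}⁺ = {D} — none reach the full schema.
{F, H}⁺: FH→CD adds C, D → {C, D, F, H}. Minimal: {H}⁺ = {H}; {F}⁺ = {F} — none reach the full schema.
Any other superkey contains one of these as a subset, so there are no further candidate keys.

DF; FH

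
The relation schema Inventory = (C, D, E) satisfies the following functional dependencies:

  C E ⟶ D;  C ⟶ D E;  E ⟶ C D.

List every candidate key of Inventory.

{C}; {E}

{C}⁺: C→DE adds D, E → {C, D, E}.
{E}⁺: E→CD adds C, D → {C, D, E}.
Any other superkey contains one of these as a subset, so there are no further candidate keys.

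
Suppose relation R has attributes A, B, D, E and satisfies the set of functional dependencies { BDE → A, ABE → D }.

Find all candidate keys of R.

{A, B, E}, {B, D, E}

{A, B, E}⁺: ABE→D adds D → {A, B, D, E}. Minimal: {B, E}⁺ = {B, E}; {A, E}⁺ = {A, E}; {A, B}⁺ = {A, B} — none reach the full schema.
{B, D, E}⁺: BDE→A adds A → {A, B, D, E}. Minimal: {D, E}⁺ = {D, E}; {B, E}⁺ = {B, E}; {B, D}⁺ = {B, D} — none reach the full schema.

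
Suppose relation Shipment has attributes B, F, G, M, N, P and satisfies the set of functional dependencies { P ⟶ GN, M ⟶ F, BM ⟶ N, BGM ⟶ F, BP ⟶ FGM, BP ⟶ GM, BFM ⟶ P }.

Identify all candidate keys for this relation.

BM; BP

Attribute B never appears on the right-hand side of any dependency, so B must belong to every candidate key.
{B}⁺ = {B}, which is not all of the schema, so we must add further attributes.
{B, M}⁺: M→F adds F; BM→N adds N; BFM→P adds P; P→GN adds G → {B, F, G, M, N, P}.
{B, P}⁺: P→GN adds G, N; BP→FGM adds F, M → {B, F, G, M, N, P}.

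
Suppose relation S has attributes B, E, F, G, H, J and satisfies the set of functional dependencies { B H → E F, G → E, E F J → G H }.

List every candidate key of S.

Attributes B, J never appear on any right-hand side, so every candidate key must contain {B, J}.
{B, J}⁺ = {B, J}, which is not all of the schema, so we must add further attributes.
{B, H, J}⁺: BH→EF adds E, F; EFJ→GH adds G → {B, E, F, G, H, J}. Minimal: {H, J}⁺ = {H, J}; {B, J}⁺ = {B, J}; {B, H}⁺ = {B, E, F, H} — none reach the full schema.
{B, E, F, J}⁺: EFJ→GH adds G, H → {B, E, F, G, H, J}. Minimal: {E, F, J}⁺ = {E, F, G, H, J}; {B, F, J}⁺ = {B, F, J}; {B, E, J}⁺ = {B, E, J}; … — none reach the full schema.
{B, F, G, J}⁺: G→E adds E; EFJ→GH adds H → {B, E, F, G, H, J}. Minimal: {F, G, J}⁺ = {E, F, G, H, J}; {B, G, J}⁺ = {B, E, G, J}; {B, F, J}⁺ = {B, F, J}; … — none reach the full schema.
Any other superkey contains one of these as a subset, so there are no further candidate keys.

{B, H, J}; {B, E, F, J}; {B, F, G, J}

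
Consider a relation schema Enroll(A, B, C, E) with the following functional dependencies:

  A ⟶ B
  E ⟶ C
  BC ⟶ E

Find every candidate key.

Attribute A never appears on the right-hand side of any dependency, so A must belong to every candidate key.
{A}⁺ = {A, B}, which is not all of the schema, so we must add further attributes.
{A, C}⁺: A→B adds B; BC→E adds E → {A, B, C, E}.
{A, E}⁺: A→B adds B; E→C adds C → {A, B, C, E}.

{A, C}, {A, E}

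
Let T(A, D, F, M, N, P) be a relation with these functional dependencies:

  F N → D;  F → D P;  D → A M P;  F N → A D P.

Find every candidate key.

Attributes F, N never appear on any right-hand side, so every candidate key must contain {F, N}.
{F, N}⁺ = {A, D, F, M, N, P}, which is all of the schema, so {F, N} is the only candidate key.

{F, N}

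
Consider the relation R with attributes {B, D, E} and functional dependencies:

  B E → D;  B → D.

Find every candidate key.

{B, E}

Attributes B, E never appear on any right-hand side, so every candidate key must contain {B, E}.
{B, E}⁺ = {B, D, E}, which is all of the schema, so {B, E} is the only candidate key.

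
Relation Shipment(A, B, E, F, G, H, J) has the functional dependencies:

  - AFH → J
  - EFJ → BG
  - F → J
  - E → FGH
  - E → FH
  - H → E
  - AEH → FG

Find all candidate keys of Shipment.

{A, E}, {A, H}

{A, E}⁺: E→FGH adds F, G, H; AFH→J adds J; EFJ→BG adds B → {A, B, E, F, G, H, J}.
{A, H}⁺: H→E adds E; AEH→FG adds F, G; AFH→J adds J; EFJ→BG adds B → {A, B, E, F, G, H, J}.
Any other superkey contains one of these as a subset, so there are no further candidate keys.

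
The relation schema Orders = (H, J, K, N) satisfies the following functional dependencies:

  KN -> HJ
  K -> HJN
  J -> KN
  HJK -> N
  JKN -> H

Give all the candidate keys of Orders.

{J}⁺: J→KN adds K, N; JKN→H adds H → {H, J, K, N}.
{K}⁺: K→HJN adds H, J, N → {H, J, K, N}.

{J}, {K}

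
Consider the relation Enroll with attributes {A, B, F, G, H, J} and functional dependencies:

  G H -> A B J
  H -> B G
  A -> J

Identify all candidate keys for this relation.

{F, H}

Attributes F, H never appear on any right-hand side, so every candidate key must contain {F, H}.
{F, H}⁺ = {A, B, F, G, H, J}, which is all of the schema, so {F, H} is the only candidate key.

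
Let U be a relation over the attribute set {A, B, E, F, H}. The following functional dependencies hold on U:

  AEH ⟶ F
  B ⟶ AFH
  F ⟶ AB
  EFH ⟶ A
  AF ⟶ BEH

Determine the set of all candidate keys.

{B}; {F}; {A, E, H}

{B}⁺: B→AFH adds A, F, H; AF→BEH adds E → {A, B, E, F, H}.
{F}⁺: F→AB adds A, B; AF→BEH adds E, H → {A, B, E, F, H}.
{A, E, H}⁺: AEH→F adds F; F→AB adds B → {A, B, E, F, H}. Minimal: {E, H}⁺ = {E, H}; {A, H}⁺ = {A, H}; {A, E}⁺ = {A, E} — none reach the full schema.
Any other superkey contains one of these as a subset, so there are no further candidate keys.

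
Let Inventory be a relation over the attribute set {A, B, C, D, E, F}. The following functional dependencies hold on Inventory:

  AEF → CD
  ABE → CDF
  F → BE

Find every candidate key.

AF; ABE

Attribute A never appears on the right-hand side of any dependency, so A must belong to every candidate key.
{A}⁺ = {A}, which is not all of the schema, so we must add further attributes.
{A, F}⁺: F→BE adds B, E; AEF→CD adds C, D → {A, B, C, D, E, F}.
{A, B, E}⁺: ABE→CDF adds C, D, F → {A, B, C, D, E, F}.
Any other superkey contains one of these as a subset, so there are no further candidate keys.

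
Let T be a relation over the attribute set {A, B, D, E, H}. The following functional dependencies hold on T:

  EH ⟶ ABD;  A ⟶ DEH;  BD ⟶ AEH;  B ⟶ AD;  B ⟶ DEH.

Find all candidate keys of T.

{A}⁺: A→DEH adds D, E, H; EH→ABD adds B → {A, B, D, E, H}.
{B}⁺: B→AD adds A, D; B→DEH adds E, H → {A, B, D, E, H}.
{E, H}⁺: EH→ABD adds A, B, D → {A, B, D, E, H}.

(A); (B); (E, H)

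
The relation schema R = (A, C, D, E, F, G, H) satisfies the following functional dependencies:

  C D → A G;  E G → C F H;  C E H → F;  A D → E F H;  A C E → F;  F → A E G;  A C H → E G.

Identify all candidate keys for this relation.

Attribute D never appears on the right-hand side of any dependency, so D must belong to every candidate key.
{D}⁺ = {D}, which is not all of the schema, so we must add further attributes.
{A, D}⁺: AD→EFH adds E, F, H; F→AEG adds G; EG→CFH adds C → {A, C, D, E, F, G, H}.
{C, D}⁺: CD→AG adds A, G; AD→EFH adds E, F, H → {A, C, D, E, F, G, H}.
{D, F}⁺: F→AEG adds A, E, G; EG→CFH adds C, H → {A, C, D, E, F, G, H}.
{D, E, G}⁺: EG→CFH adds C, F, H; F→AEG adds A → {A, C, D, E, F, G, H}.
Any other superkey contains one of these as a subset, so there are no further candidate keys.

(A, D); (C, D); (D, F); (D, E, G)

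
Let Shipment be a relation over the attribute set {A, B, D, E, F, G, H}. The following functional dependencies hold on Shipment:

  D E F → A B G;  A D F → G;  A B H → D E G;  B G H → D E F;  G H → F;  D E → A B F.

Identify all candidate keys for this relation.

Attribute H never appears on the right-hand side of any dependency, so H must belong to every candidate key.
{H}⁺ = {H}, which is not all of the schema, so we must add further attributes.
{A, B, H}⁺: ABH→DEG adds D, E, G; BGH→DEF adds F → {A, B, D, E, F, G, H}. Minimal: {B, H}⁺ = {B, H}; {A, H}⁺ = {A, H}; {A, B}⁺ = {A, B} — none reach the full schema.
{B, G, H}⁺: BGH→DEF adds D, E, F; DE→ABF adds A → {A, B, D, E, F, G, H}. Minimal: {G, H}⁺ = {F, G, H}; {B, H}⁺ = {B, H}; {B, G}⁺ = {B, G} — none reach the full schema.
{D, E, H}⁺: DE→ABF adds A, B, F; DEF→ABG adds G → {A, B, D, E, F, G, H}. Minimal: {E, H}⁺ = {E, H}; {D, H}⁺ = {D, H}; {D, E}⁺ = {A, B, D, E, F, G} — none reach the full schema.
Any other superkey contains one of these as a subset, so there are no further candidate keys.

(A, B, H), (B, G, H), (D, E, H)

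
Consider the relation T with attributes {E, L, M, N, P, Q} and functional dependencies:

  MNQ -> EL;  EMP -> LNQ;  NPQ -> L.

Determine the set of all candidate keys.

Attributes M, P never appear on any right-hand side, so every candidate key must contain {M, P}.
{M, P}⁺ = {M, P}, which is not all of the schema, so we must add further attributes.
{E, M, P}⁺: EMP→LNQ adds L, N, Q → {E, L, M, N, P, Q}.
{M, N, P, Q}⁺: MNQ→EL adds E, L → {E, L, M, N, P, Q}.
Any other superkey contains one of these as a subset, so there are no further candidate keys.

(E, M, P), (M, N, P, Q)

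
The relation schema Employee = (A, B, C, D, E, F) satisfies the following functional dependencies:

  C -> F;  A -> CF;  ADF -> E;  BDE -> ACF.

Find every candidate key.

{A, B, D}, {B, D, E}

Attributes B, D never appear on any right-hand side, so every candidate key must contain {B, D}.
{B, D}⁺ = {B, D}, which is not all of the schema, so we must add further attributes.
{A, B, D}⁺: A→CF adds C, F; ADF→E adds E → {A, B, C, D, E, F}.
{B, D, E}⁺: BDE→ACF adds A, C, F → {A, B, C, D, E, F}.
Any other superkey contains one of these as a subset, so there are no further candidate keys.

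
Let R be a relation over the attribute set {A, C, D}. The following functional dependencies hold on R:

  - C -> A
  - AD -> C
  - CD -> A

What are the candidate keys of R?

{A, D}; {C, D}

Attribute D never appears on the right-hand side of any dependency, so D must belong to every candidate key.
{D}⁺ = {D}, which is not all of the schema, so we must add further attributes.
{A, D}⁺: AD→C adds C → {A, C, D}. Minimal: {D}⁺ = {D}; {A}⁺ = {A} — none reach the full schema.
{C, D}⁺: C→A adds A → {A, C, D}. Minimal: {D}⁺ = {D}; {C}⁺ = {A, C} — none reach the full schema.
Any other superkey contains one of these as a subset, so there are no further candidate keys.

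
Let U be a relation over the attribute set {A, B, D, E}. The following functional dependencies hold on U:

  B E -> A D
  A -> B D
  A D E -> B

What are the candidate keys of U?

Attribute E never appears on the right-hand side of any dependency, so E must belong to every candidate key.
{E}⁺ = {E}, which is not all of the schema, so we must add further attributes.
{A, E}⁺: A→BD adds B, D → {A, B, D, E}. Minimal: {E}⁺ = {E}; {A}⁺ = {A, B, D} — none reach the full schema.
{B, E}⁺: BE→AD adds A, D → {A, B, D, E}. Minimal: {E}⁺ = {E}; {B}⁺ = {B} — none reach the full schema.
Any other superkey contains one of these as a subset, so there are no further candidate keys.

(A, E), (B, E)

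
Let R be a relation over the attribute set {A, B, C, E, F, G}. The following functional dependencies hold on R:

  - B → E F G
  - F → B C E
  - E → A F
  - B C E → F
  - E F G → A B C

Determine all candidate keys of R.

B, E, F

{B}⁺: B→EFG adds E, F, G; F→BCE adds C; E→AF adds A → {A, B, C, E, F, G}.
{E}⁺: E→AF adds A, F; F→BCE adds B, C; B→EFG adds G → {A, B, C, E, F, G}.
{F}⁺: F→BCE adds B, C, E; E→AF adds A; B→EFG adds G → {A, B, C, E, F, G}.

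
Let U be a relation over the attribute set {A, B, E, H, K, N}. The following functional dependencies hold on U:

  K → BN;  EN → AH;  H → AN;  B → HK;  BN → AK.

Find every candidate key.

BE; EK

Attribute E never appears on the right-hand side of any dependency, so E must belong to every candidate key.
{E}⁺ = {E}, which is not all of the schema, so we must add further attributes.
{B, E}⁺: B→HK adds H, K; K→BN adds N; EN→AH adds A → {A, B, E, H, K, N}. Minimal: {E}⁺ = {E}; {B}⁺ = {A, B, H, K, N} — none reach the full schema.
{E, K}⁺: K→BN adds B, N; EN→AH adds A, H → {A, B, E, H, K, N}. Minimal: {K}⁺ = {A, B, H, K, N}; {E}⁺ = {E} — none reach the full schema.
Any other superkey contains one of these as a subset, so there are no further candidate keys.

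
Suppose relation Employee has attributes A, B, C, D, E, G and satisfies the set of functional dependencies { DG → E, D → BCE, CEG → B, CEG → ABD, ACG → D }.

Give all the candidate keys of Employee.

Attribute G never appears on the right-hand side of any dependency, so G must belong to every candidate key.
{G}⁺ = {G}, which is not all of the schema, so we must add further attributes.
{D, G}⁺: DG→E adds E; D→BCE adds B, C; CEG→ABD adds A → {A, B, C, D, E, G}. Minimal: {G}⁺ = {G}; {D}⁺ = {B, C, D, E} — none reach the full schema.
{A, C, G}⁺: ACG→D adds D; DG→E adds E; D→BCE adds B → {A, B, C, D, E, G}. Minimal: {C, G}⁺ = {C, G}; {A, G}⁺ = {A, G}; {A, C}⁺ = {A, C} — none reach the full schema.
{C, E, G}⁺: CEG→B adds B; CEG→ABD adds A, D → {A, B, C, D, E, G}. Minimal: {E, G}⁺ = {E, G}; {C, G}⁺ = {C, G}; {C, E}⁺ = {C, E} — none reach the full schema.
Any other superkey contains one of these as a subset, so there are no further candidate keys.

DG, ACG, CEG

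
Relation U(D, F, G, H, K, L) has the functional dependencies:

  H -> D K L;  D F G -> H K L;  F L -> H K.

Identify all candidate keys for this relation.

DFG, FGH, FGL

Attributes F, G never appear on any right-hand side, so every candidate key must contain {F, G}.
{F, G}⁺ = {F, G}, which is not all of the schema, so we must add further attributes.
{D, F, G}⁺: DFG→HKL adds H, K, L → {D, F, G, H, K, L}. Minimal: {F, G}⁺ = {F, G}; {D, G}⁺ = {D, G}; {D, F}⁺ = {D, F} — none reach the full schema.
{F, G, H}⁺: H→DKL adds D, K, L → {D, F, G, H, K, L}. Minimal: {G, H}⁺ = {D, G, H, K, L}; {F, H}⁺ = {D, F, H, K, L}; {F, G}⁺ = {F, G} — none reach the full schema.
{F, G, L}⁺: FL→HK adds H, K; H→DKL adds D → {D, F, G, H, K, L}. Minimal: {G, L}⁺ = {G, L}; {F, L}⁺ = {D, F, H, K, L}; {F, G}⁺ = {F, G} — none reach the full schema.
Any other superkey contains one of these as a subset, so there are no further candidate keys.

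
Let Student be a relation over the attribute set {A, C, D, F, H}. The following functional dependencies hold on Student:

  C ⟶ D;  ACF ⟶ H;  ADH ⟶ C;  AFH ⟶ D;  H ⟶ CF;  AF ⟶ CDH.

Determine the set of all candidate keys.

Attribute A never appears on the right-hand side of any dependency, so A must belong to every candidate key.
{A}⁺ = {A}, which is not all of the schema, so we must add further attributes.
{A, F}⁺: AF→CDH adds C, D, H → {A, C, D, F, H}. Minimal: {F}⁺ = {F}; {A}⁺ = {A} — none reach the full schema.
{A, H}⁺: H→CF adds C, F; AF→CDH adds D → {A, C, D, F, H}. Minimal: {H}⁺ = {C, D, F, H}; {A}⁺ = {A} — none reach the full schema.
Any other superkey contains one of these as a subset, so there are no further candidate keys.

{A, F}, {A, H}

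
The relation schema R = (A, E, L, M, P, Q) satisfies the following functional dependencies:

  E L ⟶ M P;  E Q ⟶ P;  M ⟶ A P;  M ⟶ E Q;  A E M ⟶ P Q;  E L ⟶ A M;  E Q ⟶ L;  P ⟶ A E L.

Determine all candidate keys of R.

{M}⁺: M→AP adds A, P; M→EQ adds E, Q; EQ→L adds L → {A, E, L, M, P, Q}.
{P}⁺: P→AEL adds A, E, L; EL→MP adds M; M→EQ adds Q → {A, E, L, M, P, Q}.
{E, L}⁺: EL→MP adds M, P; M→AP adds A; M→EQ adds Q → {A, E, L, M, P, Q}. Minimal: {L}⁺ = {L}; {E}⁺ = {E} — none reach the full schema.
{E, Q}⁺: EQ→P adds P; EQ→L adds L; P→AEL adds A; EL→MP adds M → {A, E, L, M, P, Q}. Minimal: {Q}⁺ = {Q}; {E}⁺ = {E} — none reach the full schema.

(M), (P), (E, L), (E, Q)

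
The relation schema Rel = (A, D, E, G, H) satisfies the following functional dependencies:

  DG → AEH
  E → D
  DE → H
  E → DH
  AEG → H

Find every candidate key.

Attribute G never appears on the right-hand side of any dependency, so G must belong to every candidate key.
{G}⁺ = {G}, which is not all of the schema, so we must add further attributes.
{D, G}⁺: DG→AEH adds A, E, H → {A, D, E, G, H}. Minimal: {G}⁺ = {G}; {D}⁺ = {D} — none reach the full schema.
{E, G}⁺: E→D adds D; DE→H adds H; DG→AEH adds A → {A, D, E, G, H}. Minimal: {G}⁺ = {G}; {E}⁺ = {D, E, H} — none reach the full schema.

DG, EG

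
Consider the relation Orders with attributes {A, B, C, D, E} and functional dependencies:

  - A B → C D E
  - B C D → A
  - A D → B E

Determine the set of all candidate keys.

{A, B}⁺: AB→CDE adds C, D, E → {A, B, C, D, E}. Minimal: {B}⁺ = {B}; {A}⁺ = {A} — none reach the full schema.
{A, D}⁺: AD→BE adds B, E; AB→CDE adds C → {A, B, C, D, E}. Minimal: {D}⁺ = {D}; {A}⁺ = {A} — none reach the full schema.
{B, C, D}⁺: BCD→A adds A; AD→BE adds E → {A, B, C, D, E}. Minimal: {C, D}⁺ = {C, D}; {B, D}⁺ = {B, D}; {B, C}⁺ = {B, C} — none reach the full schema.

{A, B}, {A, D}, {B, C, D}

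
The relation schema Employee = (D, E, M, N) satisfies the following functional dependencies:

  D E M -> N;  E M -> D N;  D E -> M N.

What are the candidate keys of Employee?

DE, EM

{D, E}⁺: DE→MN adds M, N → {D, E, M, N}. Minimal: {E}⁺ = {E}; {D}⁺ = {D} — none reach the full schema.
{E, M}⁺: EM→DN adds D, N → {D, E, M, N}. Minimal: {M}⁺ = {M}; {E}⁺ = {E} — none reach the full schema.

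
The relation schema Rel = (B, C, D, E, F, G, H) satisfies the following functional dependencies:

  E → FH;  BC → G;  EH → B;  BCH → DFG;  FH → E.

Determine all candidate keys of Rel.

Attribute C never appears on the right-hand side of any dependency, so C must belong to every candidate key.
{C}⁺ = {C}, which is not all of the schema, so we must add further attributes.
{C, E}⁺: E→FH adds F, H; EH→B adds B; BCH→DFG adds D, G → {B, C, D, E, F, G, H}.
{B, C, H}⁺: BC→G adds G; BCH→DFG adds D, F; FH→E adds E → {B, C, D, E, F, G, H}.
{C, F, H}⁺: FH→E adds E; EH→B adds B; BCH→DFG adds D, G → {B, C, D, E, F, G, H}.

{C, E}, {B, C, H}, {C, F, H}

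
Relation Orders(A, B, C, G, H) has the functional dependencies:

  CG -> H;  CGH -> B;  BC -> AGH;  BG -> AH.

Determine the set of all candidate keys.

BC, CG

Attribute C never appears on the right-hand side of any dependency, so C must belong to every candidate key.
{C}⁺ = {C}, which is not all of the schema, so we must add further attributes.
{B, C}⁺: BC→AGH adds A, G, H → {A, B, C, G, H}.
{C, G}⁺: CG→H adds H; CGH→B adds B; BC→AGH adds A → {A, B, C, G, H}.
Any other superkey contains one of these as a subset, so there are no further candidate keys.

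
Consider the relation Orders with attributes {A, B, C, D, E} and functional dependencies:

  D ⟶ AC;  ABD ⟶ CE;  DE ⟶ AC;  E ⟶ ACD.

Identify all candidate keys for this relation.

{B, D}, {B, E}

Attribute B never appears on the right-hand side of any dependency, so B must belong to every candidate key.
{B}⁺ = {B}, which is not all of the schema, so we must add further attributes.
{B, D}⁺: D→AC adds A, C; ABD→CE adds E → {A, B, C, D, E}. Minimal: {D}⁺ = {A, C, D}; {B}⁺ = {B} — none reach the full schema.
{B, E}⁺: E→ACD adds A, C, D → {A, B, C, D, E}. Minimal: {E}⁺ = {A, C, D, E}; {B}⁺ = {B} — none reach the full schema.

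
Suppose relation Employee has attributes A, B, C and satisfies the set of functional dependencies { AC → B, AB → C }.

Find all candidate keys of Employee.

AB, AC

Attribute A never appears on the right-hand side of any dependency, so A must belong to every candidate key.
{A}⁺ = {A}, which is not all of the schema, so we must add further attributes.
{A, B}⁺: AB→C adds C → {A, B, C}. Minimal: {B}⁺ = {B}; {A}⁺ = {A} — none reach the full schema.
{A, C}⁺: AC→B adds B → {A, B, C}. Minimal: {C}⁺ = {C}; {A}⁺ = {A} — none reach the full schema.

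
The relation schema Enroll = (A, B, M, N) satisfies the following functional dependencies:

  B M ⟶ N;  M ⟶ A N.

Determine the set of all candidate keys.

{B, M}

Attributes B, M never appear on any right-hand side, so every candidate key must contain {B, M}.
{B, M}⁺ = {A, B, M, N}, which is all of the schema, so {B, M} is the only candidate key.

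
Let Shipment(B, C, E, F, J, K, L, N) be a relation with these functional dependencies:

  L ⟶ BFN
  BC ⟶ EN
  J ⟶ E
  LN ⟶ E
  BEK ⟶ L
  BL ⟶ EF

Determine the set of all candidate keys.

Attributes C, J, K never appear on any right-hand side, so every candidate key must contain {C, J, K}.
{C, J, K}⁺ = {C, E, J, K}, which is not all of the schema, so we must add further attributes.
{B, C, J, K}⁺: BC→EN adds E, N; BEK→L adds L; BL→EF adds F → {B, C, E, F, J, K, L, N}. Minimal: {C, J, K}⁺ = {C, E, J, K}; {B, J, K}⁺ = {B, E, F, J, K, L, N}; {B, C, K}⁺ = {B, C, E, F, K, L, N}; … — none reach the full schema.
{C, J, K, L}⁺: L→BFN adds B, F, N; BC→EN adds E → {B, C, E, F, J, K, L, N}. Minimal: {J, K, L}⁺ = {B, E, F, J, K, L, N}; {C, K, L}⁺ = {B, C, E, F, K, L, N}; {C, J, L}⁺ = {B, C, E, F, J, L, N}; … — none reach the full schema.

BCJK; CJKL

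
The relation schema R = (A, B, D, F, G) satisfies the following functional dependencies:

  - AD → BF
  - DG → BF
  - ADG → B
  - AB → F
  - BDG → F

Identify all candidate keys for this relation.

{A, D, G}

Attributes A, D, G never appear on any right-hand side, so every candidate key must contain {A, D, G}.
{A, D, G}⁺ = {A, B, D, F, G}, which is all of the schema, so {A, D, G} is the only candidate key.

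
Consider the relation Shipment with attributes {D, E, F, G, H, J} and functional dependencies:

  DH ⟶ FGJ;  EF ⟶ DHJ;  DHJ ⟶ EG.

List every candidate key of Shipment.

{D, H}⁺: DH→FGJ adds F, G, J; DHJ→EG adds E → {D, E, F, G, H, J}. Minimal: {H}⁺ = {H}; {D}⁺ = {D} — none reach the full schema.
{E, F}⁺: EF→DHJ adds D, H, J; DHJ→EG adds G → {D, E, F, G, H, J}. Minimal: {F}⁺ = {F}; {E}⁺ = {E} — none reach the full schema.

(D, H), (E, F)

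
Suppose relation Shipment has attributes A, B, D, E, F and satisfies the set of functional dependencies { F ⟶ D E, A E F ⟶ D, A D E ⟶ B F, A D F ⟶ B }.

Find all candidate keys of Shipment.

Attribute A never appears on the right-hand side of any dependency, so A must belong to every candidate key.
{A}⁺ = {A}, which is not all of the schema, so we must add further attributes.
{A, F}⁺: F→DE adds D, E; ADE→BF adds B → {A, B, D, E, F}. Minimal: {F}⁺ = {D, E, F}; {A}⁺ = {A} — none reach the full schema.
{A, D, E}⁺: ADE→BF adds B, F → {A, B, D, E, F}. Minimal: {D, E}⁺ = {D, E}; {A, E}⁺ = {A, E}; {A, D}⁺ = {A, D} — none reach the full schema.
Any other superkey contains one of these as a subset, so there are no further candidate keys.

{A, F}, {A, D, E}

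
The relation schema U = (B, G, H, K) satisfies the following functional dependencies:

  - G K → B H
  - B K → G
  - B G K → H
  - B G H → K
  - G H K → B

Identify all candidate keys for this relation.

(B, K); (G, K); (B, G, H)

{B, K}⁺: BK→G adds G; BGK→H adds H → {B, G, H, K}.
{G, K}⁺: GK→BH adds B, H → {B, G, H, K}.
{B, G, H}⁺: BGH→K adds K → {B, G, H, K}.
Any other superkey contains one of these as a subset, so there are no further candidate keys.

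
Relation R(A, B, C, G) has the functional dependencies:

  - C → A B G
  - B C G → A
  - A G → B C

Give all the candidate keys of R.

{C}⁺: C→ABG adds A, B, G → {A, B, C, G}.
{A, G}⁺: AG→BC adds B, C → {A, B, C, G}.
Any other superkey contains one of these as a subset, so there are no further candidate keys.

C, AG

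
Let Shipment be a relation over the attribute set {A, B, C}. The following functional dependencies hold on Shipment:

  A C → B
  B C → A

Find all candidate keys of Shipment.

AC, BC

Attribute C never appears on the right-hand side of any dependency, so C must belong to every candidate key.
{C}⁺ = {C}, which is not all of the schema, so we must add further attributes.
{A, C}⁺: AC→B adds B → {A, B, C}. Minimal: {C}⁺ = {C}; {A}⁺ = {A} — none reach the full schema.
{B, C}⁺: BC→A adds A → {A, B, C}. Minimal: {C}⁺ = {C}; {B}⁺ = {B} — none reach the full schema.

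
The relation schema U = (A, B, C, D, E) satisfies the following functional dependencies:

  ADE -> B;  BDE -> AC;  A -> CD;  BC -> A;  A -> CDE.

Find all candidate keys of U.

{A}⁺: A→CD adds C, D; A→CDE adds E; ADE→B adds B → {A, B, C, D, E}.
{B, C}⁺: BC→A adds A; A→CDE adds D, E → {A, B, C, D, E}. Minimal: {C}⁺ = {C}; {B}⁺ = {B} — none reach the full schema.
{B, D, E}⁺: BDE→AC adds A, C → {A, B, C, D, E}. Minimal: {D, E}⁺ = {D, E}; {B, E}⁺ = {B, E}; {B, D}⁺ = {B, D} — none reach the full schema.

{A}, {B, C}, {B, D, E}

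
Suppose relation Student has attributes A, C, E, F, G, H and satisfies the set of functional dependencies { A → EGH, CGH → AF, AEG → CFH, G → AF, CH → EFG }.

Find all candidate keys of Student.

{A}⁺: A→EGH adds E, G, H; AEG→CFH adds C, F → {A, C, E, F, G, H}.
{G}⁺: G→AF adds A, F; A→EGH adds E, H; AEG→CFH adds C → {A, C, E, F, G, H}.
{C, H}⁺: CH→EFG adds E, F, G; CGH→AF adds A → {A, C, E, F, G, H}.

{A}, {G}, {C, H}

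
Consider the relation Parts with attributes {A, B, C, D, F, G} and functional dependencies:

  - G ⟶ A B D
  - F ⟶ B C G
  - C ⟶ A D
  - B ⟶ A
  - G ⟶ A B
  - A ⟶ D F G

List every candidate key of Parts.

{A}⁺: A→DFG adds D, F, G; G→ABD adds B; F→BCG adds C → {A, B, C, D, F, G}.
{B}⁺: B→A adds A; A→DFG adds D, F, G; F→BCG adds C → {A, B, C, D, F, G}.
{C}⁺: C→AD adds A, D; A→DFG adds F, G; G→ABD adds B → {A, B, C, D, F, G}.
{F}⁺: F→BCG adds B, C, G; C→AD adds A, D → {A, B, C, D, F, G}.
{G}⁺: G→ABD adds A, B, D; A→DFG adds F; F→BCG adds C → {A, B, C, D, F, G}.

{A}, {B}, {C}, {F}, {G}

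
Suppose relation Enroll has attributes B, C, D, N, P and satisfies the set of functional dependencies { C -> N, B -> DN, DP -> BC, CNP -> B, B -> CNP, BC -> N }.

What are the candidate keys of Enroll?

{B}⁺: B→DN adds D, N; B→CNP adds C, P → {B, C, D, N, P}.
{C, P}⁺: C→N adds N; CNP→B adds B; B→DN adds D → {B, C, D, N, P}. Minimal: {P}⁺ = {P}; {C}⁺ = {C, N} — none reach the full schema.
{D, P}⁺: DP→BC adds B, C; B→CNP adds N → {B, C, D, N, P}. Minimal: {P}⁺ = {P}; {D}⁺ = {D} — none reach the full schema.
Any other superkey contains one of these as a subset, so there are no further candidate keys.

{B}, {C, P}, {D, P}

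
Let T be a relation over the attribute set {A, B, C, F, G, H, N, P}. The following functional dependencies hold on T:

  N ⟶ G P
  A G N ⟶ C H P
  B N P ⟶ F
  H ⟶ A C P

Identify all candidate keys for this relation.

Attributes B, N never appear on any right-hand side, so every candidate key must contain {B, N}.
{B, N}⁺ = {B, F, G, N, P}, which is not all of the schema, so we must add further attributes.
{A, B, N}⁺: N→GP adds G, P; AGN→CHP adds C, H; BNP→F adds F → {A, B, C, F, G, H, N, P}. Minimal: {B, N}⁺ = {B, F, G, N, P}; {A, N}⁺ = {A, C, G, H, N, P}; {A, B}⁺ = {A, B} — none reach the full schema.
{B, H, N}⁺: N→GP adds G, P; BNP→F adds F; H→ACP adds A, C → {A, B, C, F, G, H, N, P}. Minimal: {H, N}⁺ = {A, C, G, H, N, P}; {B, N}⁺ = {B, F, G, N, P}; {B, H}⁺ = {A, B, C, H, P} — none reach the full schema.

{A, B, N}; {B, H, N}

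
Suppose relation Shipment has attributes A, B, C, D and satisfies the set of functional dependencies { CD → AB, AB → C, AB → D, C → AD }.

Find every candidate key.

(C); (A, B)

{C}⁺: C→AD adds A, D; CD→AB adds B → {A, B, C, D}.
{A, B}⁺: AB→C adds C; AB→D adds D → {A, B, C, D}. Minimal: {B}⁺ = {B}; {A}⁺ = {A} — none reach the full schema.
Any other superkey contains one of these as a subset, so there are no further candidate keys.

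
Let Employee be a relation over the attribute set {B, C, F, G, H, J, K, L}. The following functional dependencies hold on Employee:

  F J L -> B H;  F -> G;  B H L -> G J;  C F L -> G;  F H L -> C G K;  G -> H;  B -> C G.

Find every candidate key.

Attributes F, L never appear on any right-hand side, so every candidate key must contain {F, L}.
{F, L}⁺ = {C, F, G, H, K, L}, which is not all of the schema, so we must add further attributes.
{B, F, L}⁺: F→G adds G; G→H adds H; B→CG adds C; BHL→GJ adds J; FHL→CGK adds K → {B, C, F, G, H, J, K, L}. Minimal: {F, L}⁺ = {C, F, G, H, K, L}; {B, L}⁺ = {B, C, G, H, J, L}; {B, F}⁺ = {B, C, F, G, H} — none reach the full schema.
{F, J, L}⁺: FJL→BH adds B, H; F→G adds G; FHL→CGK adds C, K → {B, C, F, G, H, J, K, L}. Minimal: {J, L}⁺ = {J, L}; {F, L}⁺ = {C, F, G, H, K, L}; {F, J}⁺ = {F, G, H, J} — none reach the full schema.

(B, F, L), (F, J, L)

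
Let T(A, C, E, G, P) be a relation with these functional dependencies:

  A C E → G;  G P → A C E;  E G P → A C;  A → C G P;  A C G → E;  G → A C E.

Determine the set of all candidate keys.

{A}⁺: A→CGP adds C, G, P; ACG→E adds E → {A, C, E, G, P}.
{G}⁺: G→ACE adds A, C, E; A→CGP adds P → {A, C, E, G, P}.

{A}, {G}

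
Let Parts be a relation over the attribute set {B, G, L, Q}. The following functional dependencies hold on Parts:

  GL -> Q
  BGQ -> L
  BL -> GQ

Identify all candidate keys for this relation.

Attribute B never appears on the right-hand side of any dependency, so B must belong to every candidate key.
{B}⁺ = {B}, which is not all of the schema, so we must add further attributes.
{B, L}⁺: BL→GQ adds G, Q → {B, G, L, Q}.
{B, G, Q}⁺: BGQ→L adds L → {B, G, L, Q}.
Any other superkey contains one of these as a subset, so there are no further candidate keys.

(B, L), (B, G, Q)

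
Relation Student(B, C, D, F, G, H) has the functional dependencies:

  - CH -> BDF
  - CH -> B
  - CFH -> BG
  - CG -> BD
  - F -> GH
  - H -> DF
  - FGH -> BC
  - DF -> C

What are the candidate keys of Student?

{F}⁺: F→GH adds G, H; H→DF adds D; FGH→BC adds B, C → {B, C, D, F, G, H}.
{H}⁺: H→DF adds D, F; DF→C adds C; CH→BDF adds B; CFH→BG adds G → {B, C, D, F, G, H}.
Any other superkey contains one of these as a subset, so there are no further candidate keys.

F, H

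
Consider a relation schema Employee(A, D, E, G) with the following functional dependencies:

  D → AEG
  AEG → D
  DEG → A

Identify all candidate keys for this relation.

{D}, {A, E, G}

{D}⁺: D→AEG adds A, E, G → {A, D, E, G}.
{A, E, G}⁺: AEG→D adds D → {A, D, E, G}. Minimal: {E, G}⁺ = {E, G}; {A, G}⁺ = {A, G}; {A, E}⁺ = {A, E} — none reach the full schema.
Any other superkey contains one of these as a subset, so there are no further candidate keys.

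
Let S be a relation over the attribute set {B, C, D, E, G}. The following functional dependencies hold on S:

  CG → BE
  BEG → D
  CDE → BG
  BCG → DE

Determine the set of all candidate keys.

Attribute C never appears on the right-hand side of any dependency, so C must belong to every candidate key.
{C}⁺ = {C}, which is not all of the schema, so we must add further attributes.
{C, G}⁺: CG→BE adds B, E; BEG→D adds D → {B, C, D, E, G}.
{C, D, E}⁺: CDE→BG adds B, G → {B, C, D, E, G}.
Any other superkey contains one of these as a subset, so there are no further candidate keys.

{C, G}, {C, D, E}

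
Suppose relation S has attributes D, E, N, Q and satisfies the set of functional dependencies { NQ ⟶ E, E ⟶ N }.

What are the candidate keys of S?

Attributes D, Q never appear on any right-hand side, so every candidate key must contain {D, Q}.
{D, Q}⁺ = {D, Q}, which is not all of the schema, so we must add further attributes.
{D, E, Q}⁺: E→N adds N → {D, E, N, Q}. Minimal: {E, Q}⁺ = {E, N, Q}; {D, Q}⁺ = {D, Q}; {D, E}⁺ = {D, E, N} — none reach the full schema.
{D, N, Q}⁺: NQ→E adds E → {D, E, N, Q}. Minimal: {N, Q}⁺ = {E, N, Q}; {D, Q}⁺ = {D, Q}; {D, N}⁺ = {D, N} — none reach the full schema.
Any other superkey contains one of these as a subset, so there are no further candidate keys.

{D, E, Q}, {D, N, Q}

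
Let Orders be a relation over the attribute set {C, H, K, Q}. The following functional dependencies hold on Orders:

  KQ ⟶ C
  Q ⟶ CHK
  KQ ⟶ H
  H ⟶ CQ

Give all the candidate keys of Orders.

{H}⁺: H→CQ adds C, Q; Q→CHK adds K → {C, H, K, Q}.
{Q}⁺: Q→CHK adds C, H, K → {C, H, K, Q}.

{H}, {Q}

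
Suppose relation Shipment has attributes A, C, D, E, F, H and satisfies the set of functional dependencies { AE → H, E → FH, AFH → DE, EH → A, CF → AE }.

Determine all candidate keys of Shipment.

{C, E}; {C, F}

Attribute C never appears on the right-hand side of any dependency, so C must belong to every candidate key.
{C}⁺ = {C}, which is not all of the schema, so we must add further attributes.
{C, E}⁺: E→FH adds F, H; EH→A adds A; AFH→DE adds D → {A, C, D, E, F, H}. Minimal: {E}⁺ = {A, D, E, F, H}; {C}⁺ = {C} — none reach the full schema.
{C, F}⁺: CF→AE adds A, E; AE→H adds H; AFH→DE adds D → {A, C, D, E, F, H}. Minimal: {F}⁺ = {F}; {C}⁺ = {C} — none reach the full schema.
Any other superkey contains one of these as a subset, so there are no further candidate keys.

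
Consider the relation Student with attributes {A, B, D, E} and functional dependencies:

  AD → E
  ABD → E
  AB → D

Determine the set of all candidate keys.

Attributes A, B never appear on any right-hand side, so every candidate key must contain {A, B}.
{A, B}⁺ = {A, B, D, E}, which is all of the schema, so {A, B} is the only candidate key.

(A, B)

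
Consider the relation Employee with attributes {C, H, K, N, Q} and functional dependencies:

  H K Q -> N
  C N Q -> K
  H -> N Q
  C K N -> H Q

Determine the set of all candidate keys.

(C, H), (C, K, N), (C, N, Q)

{C, H}⁺: H→NQ adds N, Q; CNQ→K adds K → {C, H, K, N, Q}. Minimal: {H}⁺ = {H, N, Q}; {C}⁺ = {C} — none reach the full schema.
{C, K, N}⁺: CKN→HQ adds H, Q → {C, H, K, N, Q}. Minimal: {K, N}⁺ = {K, N}; {C, N}⁺ = {C, N}; {C, K}⁺ = {C, K} — none reach the full schema.
{C, N, Q}⁺: CNQ→K adds K; CKN→HQ adds H → {C, H, K, N, Q}. Minimal: {N, Q}⁺ = {N, Q}; {C, Q}⁺ = {C, Q}; {C, N}⁺ = {C, N} — none reach the full schema.
Any other superkey contains one of these as a subset, so there are no further candidate keys.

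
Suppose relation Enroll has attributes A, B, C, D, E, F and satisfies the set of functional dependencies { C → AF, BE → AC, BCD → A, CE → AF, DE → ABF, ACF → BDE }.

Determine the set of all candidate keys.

(C), (B, E), (D, E)

{C}⁺: C→AF adds A, F; ACF→BDE adds B, D, E → {A, B, C, D, E, F}.
{B, E}⁺: BE→AC adds A, C; CE→AF adds F; ACF→BDE adds D → {A, B, C, D, E, F}. Minimal: {E}⁺ = {E}; {B}⁺ = {B} — none reach the full schema.
{D, E}⁺: DE→ABF adds A, B, F; BE→AC adds C → {A, B, C, D, E, F}. Minimal: {E}⁺ = {E}; {D}⁺ = {D} — none reach the full schema.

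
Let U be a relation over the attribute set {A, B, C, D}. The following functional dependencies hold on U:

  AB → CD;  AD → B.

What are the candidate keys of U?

{A, B}⁺: AB→CD adds C, D → {A, B, C, D}.
{A, D}⁺: AD→B adds B; AB→CD adds C → {A, B, C, D}.
Any other superkey contains one of these as a subset, so there are no further candidate keys.

{A, B}; {A, D}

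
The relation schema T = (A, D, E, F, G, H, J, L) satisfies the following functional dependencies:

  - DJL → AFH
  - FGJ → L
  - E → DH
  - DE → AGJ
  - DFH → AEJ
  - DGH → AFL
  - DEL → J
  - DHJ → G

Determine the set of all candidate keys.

{E}, {D, F, H}, {D, G, H}, {D, H, J}, {D, J, L}, {D, F, G, J}

{E}⁺: E→DH adds D, H; DE→AGJ adds A, G, J; DGH→AFL adds F, L → {A, D, E, F, G, H, J, L}.
{D, F, H}⁺: DFH→AEJ adds A, E, J; DHJ→G adds G; FGJ→L adds L → {A, D, E, F, G, H, J, L}.
{D, G, H}⁺: DGH→AFL adds A, F, L; DFH→AEJ adds E, J → {A, D, E, F, G, H, J, L}.
{D, H, J}⁺: DHJ→G adds G; DGH→AFL adds A, F, L; DFH→AEJ adds E → {A, D, E, F, G, H, J, L}.
{D, J, L}⁺: DJL→AFH adds A, F, H; DFH→AEJ adds E; DHJ→G adds G → {A, D, E, F, G, H, J, L}.
{D, F, G, J}⁺: FGJ→L adds L; DJL→AFH adds A, H; DFH→AEJ adds E → {A, D, E, F, G, H, J, L}.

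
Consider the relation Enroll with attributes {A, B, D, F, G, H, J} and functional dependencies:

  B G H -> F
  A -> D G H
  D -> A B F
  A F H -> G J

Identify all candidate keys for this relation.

{A}⁺: A→DGH adds D, G, H; D→ABF adds B, F; AFH→GJ adds J → {A, B, D, F, G, H, J}.
{D}⁺: D→ABF adds A, B, F; A→DGH adds G, H; AFH→GJ adds J → {A, B, D, F, G, H, J}.

A, D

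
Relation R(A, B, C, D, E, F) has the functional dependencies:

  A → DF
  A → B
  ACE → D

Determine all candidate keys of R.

{A, C, E}

Attributes A, C, E never appear on any right-hand side, so every candidate key must contain {A, C, E}.
{A, C, E}⁺ = {A, B, C, D, E, F}, which is all of the schema, so {A, C, E} is the only candidate key.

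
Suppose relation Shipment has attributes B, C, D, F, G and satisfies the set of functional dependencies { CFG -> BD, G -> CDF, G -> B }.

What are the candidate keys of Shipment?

Attribute G never appears on the right-hand side of any dependency, so G must belong to every candidate key.
{G}⁺ = {B, C, D, F, G}, which is all of the schema, so {G} is the only candidate key.

{G}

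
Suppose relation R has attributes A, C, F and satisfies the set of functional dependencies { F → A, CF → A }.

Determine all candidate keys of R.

{C, F}⁺: F→A adds A → {A, C, F}. Minimal: {F}⁺ = {A, F}; {C}⁺ = {C} — none reach the full schema.

(C, F)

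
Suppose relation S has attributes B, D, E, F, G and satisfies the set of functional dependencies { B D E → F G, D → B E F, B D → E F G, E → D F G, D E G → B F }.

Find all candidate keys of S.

{D}⁺: D→BEF adds B, E, F; BD→EFG adds G → {B, D, E, F, G}.
{E}⁺: E→DFG adds D, F, G; DEG→BF adds B → {B, D, E, F, G}.
Any other superkey contains one of these as a subset, so there are no further candidate keys.

D, E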